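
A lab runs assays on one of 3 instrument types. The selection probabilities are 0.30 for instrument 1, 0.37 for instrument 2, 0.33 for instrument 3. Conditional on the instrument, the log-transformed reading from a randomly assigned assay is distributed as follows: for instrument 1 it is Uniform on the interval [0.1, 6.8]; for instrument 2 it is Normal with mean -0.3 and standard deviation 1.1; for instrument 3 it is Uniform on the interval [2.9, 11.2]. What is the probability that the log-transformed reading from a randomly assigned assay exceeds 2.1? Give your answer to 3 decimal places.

0.546

Conditional on each instrument, P(X > 2.1): 1: 0.701493; 2: 0.0145615; 3: 1.
By total probability, P(X > 2.1) = 0.3·0.701493 + 0.37·0.0145615 + 0.33·1 = 0.545836.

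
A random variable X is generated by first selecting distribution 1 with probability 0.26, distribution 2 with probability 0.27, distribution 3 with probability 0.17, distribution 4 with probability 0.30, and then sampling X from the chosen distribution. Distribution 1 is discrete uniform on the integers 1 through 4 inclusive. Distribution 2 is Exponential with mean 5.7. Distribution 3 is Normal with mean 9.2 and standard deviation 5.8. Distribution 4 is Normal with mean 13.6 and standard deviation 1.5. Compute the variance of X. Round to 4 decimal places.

Per component, 1: μ=2.5, E[X²]=7.5; 2: μ=5.7, E[X²]=64.98; 3: μ=9.2, E[X²]=118.28; 4: μ=13.6, E[X²]=187.21.
E[X] = 0.26·2.5 + 0.27·5.7 + 0.17·9.2 + 0.3·13.6 = 7.833.
E[X²] = 0.26·7.5 + 0.27·64.98 + 0.17·118.28 + 0.3·187.21 = 95.7652.
Var(X) = E[X²] − (E[X])² = 95.7652 − 61.3559 = 34.4093.

34.4093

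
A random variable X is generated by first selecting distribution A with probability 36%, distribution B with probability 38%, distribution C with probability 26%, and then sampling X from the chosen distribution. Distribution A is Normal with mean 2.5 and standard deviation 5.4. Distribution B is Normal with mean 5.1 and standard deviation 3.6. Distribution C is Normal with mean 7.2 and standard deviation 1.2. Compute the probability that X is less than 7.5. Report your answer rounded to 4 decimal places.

0.7359

Conditional on each component, P(X < 7.5): A: 0.822758; B: 0.747507; C: 0.598706.
By total probability, P(X < 7.5) = 0.36·0.822758 + 0.38·0.747507 + 0.26·0.598706 = 0.735909.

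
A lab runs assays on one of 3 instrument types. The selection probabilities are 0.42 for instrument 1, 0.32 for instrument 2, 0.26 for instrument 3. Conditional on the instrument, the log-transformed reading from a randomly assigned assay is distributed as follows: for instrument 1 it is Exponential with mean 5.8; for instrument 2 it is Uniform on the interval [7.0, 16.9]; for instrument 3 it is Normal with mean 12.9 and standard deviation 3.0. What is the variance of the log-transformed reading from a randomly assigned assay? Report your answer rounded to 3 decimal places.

29.746

Per component, 1: μ=5.8, E[X²]=67.28; 2: μ=11.95, E[X²]=150.97; 3: μ=12.9, E[X²]=175.41.
E[X] = 0.42·5.8 + 0.32·11.95 + 0.26·12.9 = 9.614.
E[X²] = 0.42·67.28 + 0.32·150.97 + 0.26·175.41 = 122.175.
Var(X) = E[X²] − (E[X])² = 122.175 − 92.429 = 29.7456.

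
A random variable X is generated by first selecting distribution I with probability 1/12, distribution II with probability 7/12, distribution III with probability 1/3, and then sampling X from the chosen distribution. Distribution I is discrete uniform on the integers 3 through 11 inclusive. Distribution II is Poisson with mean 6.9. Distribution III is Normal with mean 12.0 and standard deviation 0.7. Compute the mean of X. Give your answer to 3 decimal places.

Component means — I: 7; II: 6.9; III: 12.
E[X] = 0.0833333·7 + 0.583333·6.9 + 0.333333·12 = 8.60833.

8.608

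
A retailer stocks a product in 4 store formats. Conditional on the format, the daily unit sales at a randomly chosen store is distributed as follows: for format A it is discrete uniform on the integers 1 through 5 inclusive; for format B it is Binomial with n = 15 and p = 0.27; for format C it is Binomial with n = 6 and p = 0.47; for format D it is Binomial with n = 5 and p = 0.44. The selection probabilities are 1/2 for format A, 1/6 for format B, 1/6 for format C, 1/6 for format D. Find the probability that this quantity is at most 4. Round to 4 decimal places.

Conditional on each format, P(X ≤ 4): A: 0.8; B: 0.618997; C: 0.916289; D: 0.983508.
By total probability, P(X ≤ 4) = 0.5·0.8 + 0.166667·0.618997 + 0.166667·0.916289 + 0.166667·0.983508 = 0.819799.

0.8198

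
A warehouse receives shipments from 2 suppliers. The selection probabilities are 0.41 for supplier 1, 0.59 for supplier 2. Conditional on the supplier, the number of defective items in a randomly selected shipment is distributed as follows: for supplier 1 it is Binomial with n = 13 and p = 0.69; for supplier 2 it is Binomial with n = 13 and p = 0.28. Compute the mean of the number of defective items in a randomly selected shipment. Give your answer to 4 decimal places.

5.8253

Component means — 1: 8.97; 2: 3.64.
E[X] = 0.41·8.97 + 0.59·3.64 = 5.8253.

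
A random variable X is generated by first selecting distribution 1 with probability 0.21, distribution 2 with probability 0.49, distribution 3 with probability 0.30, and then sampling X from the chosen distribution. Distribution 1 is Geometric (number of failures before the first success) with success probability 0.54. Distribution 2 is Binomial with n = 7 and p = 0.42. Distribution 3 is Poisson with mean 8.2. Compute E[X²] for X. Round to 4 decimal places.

28.1866

For each component E[X²] = Var + (mean)², giving 1: 2.30316; 2: 10.3488; 3: 75.44.
Overall E[X²] = 0.21·2.30316 + 0.49·10.3488 + 0.3·75.44 = 28.1866.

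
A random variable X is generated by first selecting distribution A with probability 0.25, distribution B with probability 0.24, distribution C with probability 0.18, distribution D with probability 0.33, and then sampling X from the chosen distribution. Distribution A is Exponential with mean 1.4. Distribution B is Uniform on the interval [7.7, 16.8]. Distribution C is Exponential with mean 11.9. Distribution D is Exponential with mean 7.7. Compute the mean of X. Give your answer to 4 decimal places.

7.9730

Component means — A: 1.4; B: 12.25; C: 11.9; D: 7.7.
E[X] = 0.25·1.4 + 0.24·12.25 + 0.18·11.9 + 0.33·7.7 = 7.973.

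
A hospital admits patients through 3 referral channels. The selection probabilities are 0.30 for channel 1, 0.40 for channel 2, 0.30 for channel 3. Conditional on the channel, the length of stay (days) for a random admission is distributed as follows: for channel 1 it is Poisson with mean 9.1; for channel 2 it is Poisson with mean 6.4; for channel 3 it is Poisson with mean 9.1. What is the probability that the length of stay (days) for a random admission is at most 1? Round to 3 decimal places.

Conditional on each channel, P(X ≤ 1): 1: 0.00112782; 2: 0.0122955; 3: 0.00112782.
By total probability, P(X ≤ 1) = 0.3·0.00112782 + 0.4·0.0122955 + 0.3·0.00112782 = 0.0055949.

0.006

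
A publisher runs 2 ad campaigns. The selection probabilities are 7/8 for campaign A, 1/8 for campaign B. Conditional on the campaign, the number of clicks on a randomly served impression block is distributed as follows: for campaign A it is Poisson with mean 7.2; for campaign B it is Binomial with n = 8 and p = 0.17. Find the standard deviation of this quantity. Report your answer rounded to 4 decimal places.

Per component, A: μ=7.2, E[X²]=59.04; B: μ=1.36, E[X²]=2.9784.
E[X] = 0.875·7.2 + 0.125·1.36 = 6.47.
E[X²] = 0.875·59.04 + 0.125·2.9784 = 52.0323.
Var(X) = E[X²] − (E[X])² = 52.0323 − 41.8609 = 10.1714.
SD(X) = √10.1714 = 3.18926.

3.1893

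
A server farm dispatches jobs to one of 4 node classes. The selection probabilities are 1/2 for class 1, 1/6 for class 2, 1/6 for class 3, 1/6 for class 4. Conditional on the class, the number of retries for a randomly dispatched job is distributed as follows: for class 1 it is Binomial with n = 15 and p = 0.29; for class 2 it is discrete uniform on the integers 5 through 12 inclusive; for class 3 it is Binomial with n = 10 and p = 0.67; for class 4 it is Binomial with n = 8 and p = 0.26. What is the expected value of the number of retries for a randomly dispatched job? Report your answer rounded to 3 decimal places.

5.055

Component means — 1: 4.35; 2: 8.5; 3: 6.7; 4: 2.08.
E[X] = 0.5·4.35 + 0.166667·8.5 + 0.166667·6.7 + 0.166667·2.08 = 5.055.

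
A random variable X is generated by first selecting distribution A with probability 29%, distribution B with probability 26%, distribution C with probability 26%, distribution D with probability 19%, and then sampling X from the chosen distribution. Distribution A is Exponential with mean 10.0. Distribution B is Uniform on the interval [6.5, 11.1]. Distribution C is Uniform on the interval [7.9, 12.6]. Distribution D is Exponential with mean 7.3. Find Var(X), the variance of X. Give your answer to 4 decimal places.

Per component, A: μ=10, E[X²]=200; B: μ=8.8, E[X²]=79.2033; C: μ=10.25, E[X²]=106.903; D: μ=7.3, E[X²]=106.58.
E[X] = 0.29·10 + 0.26·8.8 + 0.26·10.25 + 0.19·7.3 = 9.24.
E[X²] = 0.29·200 + 0.26·79.2033 + 0.26·106.903 + 0.19·106.58 = 126.638.
Var(X) = E[X²] − (E[X])² = 126.638 − 85.3776 = 41.2603.

41.2603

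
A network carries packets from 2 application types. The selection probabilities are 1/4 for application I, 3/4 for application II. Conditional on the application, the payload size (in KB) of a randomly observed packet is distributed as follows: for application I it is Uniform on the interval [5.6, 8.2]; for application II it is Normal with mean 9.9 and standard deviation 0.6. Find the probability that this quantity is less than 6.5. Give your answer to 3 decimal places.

0.087

Conditional on each application, P(X < 6.5): I: 0.346154; II: 7.28011e-09.
By total probability, P(X < 6.5) = 0.25·0.346154 + 0.75·7.28011e-09 = 0.0865385.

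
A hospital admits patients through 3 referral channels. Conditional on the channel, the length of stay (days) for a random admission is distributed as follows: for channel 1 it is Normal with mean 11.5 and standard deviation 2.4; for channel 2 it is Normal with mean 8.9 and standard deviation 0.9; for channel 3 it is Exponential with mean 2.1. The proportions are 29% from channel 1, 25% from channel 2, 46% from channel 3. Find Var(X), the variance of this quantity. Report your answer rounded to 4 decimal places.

Per component, 1: μ=11.5, E[X²]=138.01; 2: μ=8.9, E[X²]=80.02; 3: μ=2.1, E[X²]=8.82.
E[X] = 0.29·11.5 + 0.25·8.9 + 0.46·2.1 = 6.526.
E[X²] = 0.29·138.01 + 0.25·80.02 + 0.46·8.82 = 64.0851.
Var(X) = E[X²] − (E[X])² = 64.0851 − 42.5887 = 21.4964.

21.4964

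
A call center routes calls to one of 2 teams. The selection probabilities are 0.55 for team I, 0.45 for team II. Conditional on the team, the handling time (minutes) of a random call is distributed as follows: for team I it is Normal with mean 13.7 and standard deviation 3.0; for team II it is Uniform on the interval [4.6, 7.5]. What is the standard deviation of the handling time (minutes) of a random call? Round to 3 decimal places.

Per component, I: μ=13.7, E[X²]=196.69; II: μ=6.05, E[X²]=37.3033.
E[X] = 0.55·13.7 + 0.45·6.05 = 10.2575.
E[X²] = 0.55·196.69 + 0.45·37.3033 = 124.966.
Var(X) = E[X²] − (E[X])² = 124.966 − 105.216 = 19.7497.
SD(X) = √19.7497 = 4.44406.

4.444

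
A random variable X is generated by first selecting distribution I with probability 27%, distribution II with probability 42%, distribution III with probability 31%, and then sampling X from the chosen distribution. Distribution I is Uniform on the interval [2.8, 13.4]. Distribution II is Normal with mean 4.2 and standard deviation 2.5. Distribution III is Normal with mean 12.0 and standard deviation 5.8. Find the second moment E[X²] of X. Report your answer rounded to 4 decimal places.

85.3450

For each component E[X²] = Var + (mean)², giving I: 74.9733; II: 23.89; III: 177.64.
Overall E[X²] = 0.27·74.9733 + 0.42·23.89 + 0.31·177.64 = 85.345.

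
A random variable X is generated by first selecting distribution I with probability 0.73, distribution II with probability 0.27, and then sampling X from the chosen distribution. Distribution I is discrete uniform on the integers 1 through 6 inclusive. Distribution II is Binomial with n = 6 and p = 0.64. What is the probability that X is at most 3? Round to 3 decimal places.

0.466

Conditional on each component, P(X ≤ 3): I: 0.5; II: 0.373203.
By total probability, P(X ≤ 3) = 0.73·0.5 + 0.27·0.373203 = 0.465765.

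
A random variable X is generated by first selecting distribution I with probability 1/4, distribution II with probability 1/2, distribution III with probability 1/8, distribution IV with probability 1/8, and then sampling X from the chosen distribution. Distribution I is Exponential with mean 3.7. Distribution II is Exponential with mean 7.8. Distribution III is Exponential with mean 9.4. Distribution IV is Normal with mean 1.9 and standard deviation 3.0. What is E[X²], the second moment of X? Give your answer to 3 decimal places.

For each component E[X²] = Var + (mean)², giving I: 27.38; II: 121.68; III: 176.72; IV: 12.61.
Overall E[X²] = 0.25·27.38 + 0.5·121.68 + 0.125·176.72 + 0.125·12.61 = 91.3512.

91.351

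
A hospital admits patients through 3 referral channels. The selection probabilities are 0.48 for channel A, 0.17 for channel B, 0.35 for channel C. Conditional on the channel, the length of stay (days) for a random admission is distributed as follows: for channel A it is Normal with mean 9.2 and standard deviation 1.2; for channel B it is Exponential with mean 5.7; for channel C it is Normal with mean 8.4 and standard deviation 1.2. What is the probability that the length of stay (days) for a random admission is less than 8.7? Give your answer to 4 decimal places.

Conditional on each channel, P(X < 8.7): A: 0.338461; B: 0.782665; C: 0.598706.
By total probability, P(X < 8.7) = 0.48·0.338461 + 0.17·0.782665 + 0.35·0.598706 = 0.505062.

0.5051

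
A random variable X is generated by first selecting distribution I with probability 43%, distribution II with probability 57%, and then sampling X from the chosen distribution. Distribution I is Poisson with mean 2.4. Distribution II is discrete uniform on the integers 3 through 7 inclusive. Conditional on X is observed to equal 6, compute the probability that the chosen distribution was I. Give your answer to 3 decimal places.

0.083

Likelihoods P(X=6 | ·): I: 0.0240784; II: 0.2.
Posterior ∝ prior × likelihood. Numerator for I: 0.43·0.0240784 = 0.0103537.
Normalizing constant: 0.43·0.0240784 + 0.57·0.2 = 0.124354.
P(I | observation) = 0.0103537 / 0.124354 = 0.0832603.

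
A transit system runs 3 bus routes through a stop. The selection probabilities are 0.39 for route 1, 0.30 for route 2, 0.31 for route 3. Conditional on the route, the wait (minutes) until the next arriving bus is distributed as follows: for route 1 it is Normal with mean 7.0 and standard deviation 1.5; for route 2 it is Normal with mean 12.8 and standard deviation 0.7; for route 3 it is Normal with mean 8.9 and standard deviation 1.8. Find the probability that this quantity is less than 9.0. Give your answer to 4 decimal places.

0.5163

Conditional on each route, P(X < 9.0): 1: 0.908789; 2: 2.84035e-08; 3: 0.522152.
By total probability, P(X < 9.0) = 0.39·0.908789 + 0.3·2.84035e-08 + 0.31·0.522152 = 0.516295.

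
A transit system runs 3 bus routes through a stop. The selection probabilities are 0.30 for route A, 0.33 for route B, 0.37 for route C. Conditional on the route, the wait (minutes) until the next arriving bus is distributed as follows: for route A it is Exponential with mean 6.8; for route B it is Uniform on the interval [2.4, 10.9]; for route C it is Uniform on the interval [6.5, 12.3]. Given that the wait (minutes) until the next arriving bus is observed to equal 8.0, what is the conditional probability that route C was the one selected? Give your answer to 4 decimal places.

Likelihoods f(8.0 | ·): A: 0.0453478; B: 0.117647; C: 0.172414.
Posterior ∝ prior × likelihood. Numerator for C: 0.37·0.172414 = 0.0637931.
Normalizing constant: 0.3·0.0453478 + 0.33·0.117647 + 0.37·0.172414 = 0.116221.
P(C | observation) = 0.0637931 / 0.116221 = 0.548895.

0.5489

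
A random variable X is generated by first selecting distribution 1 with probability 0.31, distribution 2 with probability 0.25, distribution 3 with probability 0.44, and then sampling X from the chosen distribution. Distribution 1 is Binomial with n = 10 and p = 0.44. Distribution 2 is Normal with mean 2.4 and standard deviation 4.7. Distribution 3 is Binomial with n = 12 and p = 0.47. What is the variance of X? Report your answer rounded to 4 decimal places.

Per component, 1: μ=4.4, E[X²]=21.824; 2: μ=2.4, E[X²]=27.85; 3: μ=5.64, E[X²]=34.7988.
E[X] = 0.31·4.4 + 0.25·2.4 + 0.44·5.64 = 4.4456.
E[X²] = 0.31·21.824 + 0.25·27.85 + 0.44·34.7988 = 29.0394.
Var(X) = E[X²] − (E[X])² = 29.0394 − 19.7634 = 9.27605.

9.2761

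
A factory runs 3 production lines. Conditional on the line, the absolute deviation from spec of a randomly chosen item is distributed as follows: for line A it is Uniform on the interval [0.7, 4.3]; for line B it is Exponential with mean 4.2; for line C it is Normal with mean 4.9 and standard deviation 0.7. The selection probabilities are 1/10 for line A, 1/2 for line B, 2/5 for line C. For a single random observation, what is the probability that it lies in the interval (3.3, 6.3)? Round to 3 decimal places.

Conditional on each line, P(3.3 < X < 6.3): A: 0.277778; B: 0.232664; C: 0.966114.
By total probability, P(3.3 < X < 6.3) = 0.1·0.277778 + 0.5·0.232664 + 0.4·0.966114 = 0.530555.

0.531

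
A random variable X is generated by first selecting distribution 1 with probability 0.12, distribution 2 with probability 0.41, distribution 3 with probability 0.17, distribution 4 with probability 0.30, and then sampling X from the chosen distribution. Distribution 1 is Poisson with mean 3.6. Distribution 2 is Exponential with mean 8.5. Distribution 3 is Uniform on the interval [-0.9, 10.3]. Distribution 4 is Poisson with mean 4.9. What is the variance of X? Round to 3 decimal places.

Per component, 1: μ=3.6, E[X²]=16.56; 2: μ=8.5, E[X²]=144.5; 3: μ=4.7, E[X²]=32.5433; 4: μ=4.9, E[X²]=28.91.
E[X] = 0.12·3.6 + 0.41·8.5 + 0.17·4.7 + 0.3·4.9 = 6.186.
E[X²] = 0.12·16.56 + 0.41·144.5 + 0.17·32.5433 + 0.3·28.91 = 75.4376.
Var(X) = E[X²] − (E[X])² = 75.4376 − 38.2666 = 37.171.

37.171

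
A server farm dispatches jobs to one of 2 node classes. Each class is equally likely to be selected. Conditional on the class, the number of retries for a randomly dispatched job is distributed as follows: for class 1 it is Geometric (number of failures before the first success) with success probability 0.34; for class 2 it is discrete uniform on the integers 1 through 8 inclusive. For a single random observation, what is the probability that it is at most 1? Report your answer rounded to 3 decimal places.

0.345

Conditional on each class, P(X ≤ 1): 1: 0.5644; 2: 0.125.
By total probability, P(X ≤ 1) = 0.5·0.5644 + 0.5·0.125 = 0.3447.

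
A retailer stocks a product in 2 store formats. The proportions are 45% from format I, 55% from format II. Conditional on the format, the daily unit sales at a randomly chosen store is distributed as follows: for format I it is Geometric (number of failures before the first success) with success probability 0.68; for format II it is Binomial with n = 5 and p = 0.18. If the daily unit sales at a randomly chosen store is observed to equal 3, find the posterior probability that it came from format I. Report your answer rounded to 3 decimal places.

Likelihoods P(X=3 | ·): I: 0.0222822; II: 0.0392144.
Posterior ∝ prior × likelihood. Numerator for I: 0.45·0.0222822 = 0.010027.
Normalizing constant: 0.45·0.0222822 + 0.55·0.0392144 = 0.0315949.
P(I | observation) = 0.010027 / 0.0315949 = 0.317361.

0.317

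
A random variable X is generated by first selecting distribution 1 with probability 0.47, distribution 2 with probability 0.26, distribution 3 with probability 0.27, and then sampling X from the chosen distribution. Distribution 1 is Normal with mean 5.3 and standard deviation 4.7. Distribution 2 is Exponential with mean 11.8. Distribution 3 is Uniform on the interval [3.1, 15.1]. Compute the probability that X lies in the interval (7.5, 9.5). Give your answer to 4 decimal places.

0.1295

Conditional on each component, P(7.5 < X < 9.5): 1: 0.134098; 2: 0.0825712; 3: 0.166667.
By total probability, P(7.5 < X < 9.5) = 0.47·0.134098 + 0.26·0.0825712 + 0.27·0.166667 = 0.129495.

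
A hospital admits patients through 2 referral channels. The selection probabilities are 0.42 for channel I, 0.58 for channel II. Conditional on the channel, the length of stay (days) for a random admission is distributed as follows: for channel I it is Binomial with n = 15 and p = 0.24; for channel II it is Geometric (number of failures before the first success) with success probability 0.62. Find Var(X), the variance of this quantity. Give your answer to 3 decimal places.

3.896

Per component, I: μ=3.6, E[X²]=15.696; II: μ=0.612903, E[X²]=1.3642.
E[X] = 0.42·3.6 + 0.58·0.612903 = 1.86748.
E[X²] = 0.42·15.696 + 0.58·1.3642 = 7.38356.
Var(X) = E[X²] − (E[X])² = 7.38356 − 3.4875 = 3.89606.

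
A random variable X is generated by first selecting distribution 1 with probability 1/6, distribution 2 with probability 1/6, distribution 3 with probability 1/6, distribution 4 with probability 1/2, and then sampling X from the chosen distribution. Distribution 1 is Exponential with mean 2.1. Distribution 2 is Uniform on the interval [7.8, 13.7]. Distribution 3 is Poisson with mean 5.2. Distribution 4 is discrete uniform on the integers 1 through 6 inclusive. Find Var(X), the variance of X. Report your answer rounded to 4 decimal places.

11.5288

Per component, 1: μ=2.1, E[X²]=8.82; 2: μ=10.75, E[X²]=118.463; 3: μ=5.2, E[X²]=32.24; 4: μ=3.5, E[X²]=15.1667.
E[X] = 0.166667·2.1 + 0.166667·10.75 + 0.166667·5.2 + 0.5·3.5 = 4.75833.
E[X²] = 0.166667·8.82 + 0.166667·118.463 + 0.166667·32.24 + 0.5·15.1667 = 34.1706.
Var(X) = E[X²] − (E[X])² = 34.1706 − 22.6417 = 11.5288.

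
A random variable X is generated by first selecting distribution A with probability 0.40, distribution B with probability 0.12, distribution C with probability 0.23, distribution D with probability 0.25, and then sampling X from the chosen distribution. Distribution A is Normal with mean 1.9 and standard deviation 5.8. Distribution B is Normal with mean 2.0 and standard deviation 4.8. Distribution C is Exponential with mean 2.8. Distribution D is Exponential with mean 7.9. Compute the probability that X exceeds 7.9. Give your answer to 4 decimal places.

0.1790

Conditional on each component, P(X > 7.9): A: 0.150455; B: 0.109505; C: 0.0595209; D: 0.367879.
By total probability, P(X > 7.9) = 0.4·0.150455 + 0.12·0.109505 + 0.23·0.0595209 + 0.25·0.367879 = 0.178982.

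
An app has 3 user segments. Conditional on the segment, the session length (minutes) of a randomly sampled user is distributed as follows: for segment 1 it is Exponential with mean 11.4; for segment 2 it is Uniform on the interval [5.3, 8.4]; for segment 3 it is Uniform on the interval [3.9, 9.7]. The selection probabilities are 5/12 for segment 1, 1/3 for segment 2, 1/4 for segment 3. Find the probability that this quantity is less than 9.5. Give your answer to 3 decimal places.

Conditional on each segment, P(X < 9.5): 1: 0.565402; 2: 1; 3: 0.965517.
By total probability, P(X < 9.5) = 0.416667·0.565402 + 0.333333·1 + 0.25·0.965517 = 0.810297.

0.810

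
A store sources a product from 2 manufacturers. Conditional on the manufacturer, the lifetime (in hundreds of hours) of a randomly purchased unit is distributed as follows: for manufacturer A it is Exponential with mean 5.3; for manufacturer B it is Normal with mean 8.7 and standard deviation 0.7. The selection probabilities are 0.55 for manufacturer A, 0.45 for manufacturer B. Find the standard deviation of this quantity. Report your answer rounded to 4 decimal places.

4.3048

Per component, A: μ=5.3, E[X²]=56.18; B: μ=8.7, E[X²]=76.18.
E[X] = 0.55·5.3 + 0.45·8.7 = 6.83.
E[X²] = 0.55·56.18 + 0.45·76.18 = 65.18.
Var(X) = E[X²] − (E[X])² = 65.18 − 46.6489 = 18.5311.
SD(X) = √18.5311 = 4.30478.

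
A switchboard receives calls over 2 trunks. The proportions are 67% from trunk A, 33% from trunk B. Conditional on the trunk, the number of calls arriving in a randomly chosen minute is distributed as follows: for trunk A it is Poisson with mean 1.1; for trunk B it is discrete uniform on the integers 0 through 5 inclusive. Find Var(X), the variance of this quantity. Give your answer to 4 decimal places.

Per component, A: μ=1.1, E[X²]=2.31; B: μ=2.5, E[X²]=9.16667.
E[X] = 0.67·1.1 + 0.33·2.5 = 1.562.
E[X²] = 0.67·2.31 + 0.33·9.16667 = 4.5727.
Var(X) = E[X²] − (E[X])² = 4.5727 − 2.43984 = 2.13286.

2.1329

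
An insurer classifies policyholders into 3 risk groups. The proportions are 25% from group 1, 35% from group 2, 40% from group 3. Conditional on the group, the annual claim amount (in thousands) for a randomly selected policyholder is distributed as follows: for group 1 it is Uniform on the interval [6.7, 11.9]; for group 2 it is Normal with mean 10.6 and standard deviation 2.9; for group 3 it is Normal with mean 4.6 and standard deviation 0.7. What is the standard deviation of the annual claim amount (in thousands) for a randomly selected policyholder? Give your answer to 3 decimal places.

Per component, 1: μ=9.3, E[X²]=88.7433; 2: μ=10.6, E[X²]=120.77; 3: μ=4.6, E[X²]=21.65.
E[X] = 0.25·9.3 + 0.35·10.6 + 0.4·4.6 = 7.875.
E[X²] = 0.25·88.7433 + 0.35·120.77 + 0.4·21.65 = 73.1153.
Var(X) = E[X²] − (E[X])² = 73.1153 − 62.0156 = 11.0997.
SD(X) = √11.0997 = 3.33162.

3.332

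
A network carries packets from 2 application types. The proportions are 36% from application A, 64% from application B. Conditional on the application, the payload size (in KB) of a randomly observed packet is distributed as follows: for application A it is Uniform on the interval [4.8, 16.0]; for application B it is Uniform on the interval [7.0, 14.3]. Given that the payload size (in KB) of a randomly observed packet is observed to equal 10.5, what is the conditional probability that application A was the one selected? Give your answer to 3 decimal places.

0.268

Likelihoods f(10.5 | ·): A: 0.0892857; B: 0.136986.
Posterior ∝ prior × likelihood. Numerator for A: 0.36·0.0892857 = 0.0321429.
Normalizing constant: 0.36·0.0892857 + 0.64·0.136986 = 0.119814.
P(A | observation) = 0.0321429 / 0.119814 = 0.268273.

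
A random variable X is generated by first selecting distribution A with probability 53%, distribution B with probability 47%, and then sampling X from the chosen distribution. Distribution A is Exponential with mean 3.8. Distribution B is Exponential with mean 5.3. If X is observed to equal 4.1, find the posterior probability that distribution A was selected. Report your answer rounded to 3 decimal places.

Likelihoods f(4.1 | ·): A: 0.0894614; B: 0.0870483.
Posterior ∝ prior × likelihood. Numerator for A: 0.53·0.0894614 = 0.0474145.
Normalizing constant: 0.53·0.0894614 + 0.47·0.0870483 = 0.0883272.
P(A | observation) = 0.0474145 / 0.0883272 = 0.536805.

0.537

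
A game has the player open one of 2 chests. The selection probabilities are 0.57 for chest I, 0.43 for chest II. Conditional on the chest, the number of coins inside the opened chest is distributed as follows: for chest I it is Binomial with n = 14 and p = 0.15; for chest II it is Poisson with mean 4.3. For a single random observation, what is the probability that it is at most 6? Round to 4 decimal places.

0.9367

Conditional on each chest, P(X ≤ 6): I: 0.997793; II: 0.85579.
By total probability, P(X ≤ 6) = 0.57·0.997793 + 0.43·0.85579 = 0.936731.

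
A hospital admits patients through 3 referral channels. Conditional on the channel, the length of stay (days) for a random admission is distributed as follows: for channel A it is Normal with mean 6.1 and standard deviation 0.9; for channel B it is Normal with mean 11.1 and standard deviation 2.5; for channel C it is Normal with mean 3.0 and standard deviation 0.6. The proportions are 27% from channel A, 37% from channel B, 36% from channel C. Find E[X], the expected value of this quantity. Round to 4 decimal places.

6.8340

Component means — A: 6.1; B: 11.1; C: 3.
E[X] = 0.27·6.1 + 0.37·11.1 + 0.36·3 = 6.834.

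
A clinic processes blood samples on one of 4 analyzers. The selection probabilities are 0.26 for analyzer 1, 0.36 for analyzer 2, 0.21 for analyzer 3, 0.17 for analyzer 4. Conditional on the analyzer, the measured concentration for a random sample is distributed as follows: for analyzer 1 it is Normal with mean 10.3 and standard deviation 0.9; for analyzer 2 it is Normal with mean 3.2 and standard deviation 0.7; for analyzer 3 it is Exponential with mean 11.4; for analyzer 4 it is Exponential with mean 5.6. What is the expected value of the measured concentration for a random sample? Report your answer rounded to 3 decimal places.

7.176

Component means — 1: 10.3; 2: 3.2; 3: 11.4; 4: 5.6.
E[X] = 0.26·10.3 + 0.36·3.2 + 0.21·11.4 + 0.17·5.6 = 7.176.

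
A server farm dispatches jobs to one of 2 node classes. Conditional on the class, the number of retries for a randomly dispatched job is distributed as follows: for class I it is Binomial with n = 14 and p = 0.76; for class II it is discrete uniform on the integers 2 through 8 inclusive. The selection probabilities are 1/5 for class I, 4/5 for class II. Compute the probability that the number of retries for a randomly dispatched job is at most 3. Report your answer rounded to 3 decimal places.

0.229

Conditional on each class, P(X ≤ 3): I: 2.63295e-05; II: 0.285714.
By total probability, P(X ≤ 3) = 0.2·2.63295e-05 + 0.8·0.285714 = 0.228577.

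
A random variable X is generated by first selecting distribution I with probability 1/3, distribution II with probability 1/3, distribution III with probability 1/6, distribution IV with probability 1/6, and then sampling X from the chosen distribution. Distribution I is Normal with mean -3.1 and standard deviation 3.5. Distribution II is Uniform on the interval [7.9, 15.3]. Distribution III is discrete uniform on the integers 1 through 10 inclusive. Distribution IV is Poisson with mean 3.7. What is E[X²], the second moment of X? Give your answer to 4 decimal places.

For each component E[X²] = Var + (mean)², giving I: 21.86; II: 139.123; III: 38.5; IV: 17.39.
Overall E[X²] = 0.333333·21.86 + 0.333333·139.123 + 0.166667·38.5 + 0.166667·17.39 = 62.9761.

62.9761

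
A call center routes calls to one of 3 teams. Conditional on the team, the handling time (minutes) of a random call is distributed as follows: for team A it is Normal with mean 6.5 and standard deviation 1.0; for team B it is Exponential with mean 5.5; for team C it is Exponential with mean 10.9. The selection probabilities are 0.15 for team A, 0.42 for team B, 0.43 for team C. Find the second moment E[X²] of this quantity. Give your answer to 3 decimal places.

134.074

For each component E[X²] = Var + (mean)², giving A: 43.25; B: 60.5; C: 237.62.
Overall E[X²] = 0.15·43.25 + 0.42·60.5 + 0.43·237.62 = 134.074.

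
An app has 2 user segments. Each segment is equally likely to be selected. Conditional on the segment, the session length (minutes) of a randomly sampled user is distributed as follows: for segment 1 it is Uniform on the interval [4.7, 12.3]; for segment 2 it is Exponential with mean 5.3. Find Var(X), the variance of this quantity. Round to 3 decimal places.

Per component, 1: μ=8.5, E[X²]=77.0633; 2: μ=5.3, E[X²]=56.18.
E[X] = 0.5·8.5 + 0.5·5.3 = 6.9.
E[X²] = 0.5·77.0633 + 0.5·56.18 = 66.6217.
Var(X) = E[X²] − (E[X])² = 66.6217 − 47.61 = 19.0117.

19.012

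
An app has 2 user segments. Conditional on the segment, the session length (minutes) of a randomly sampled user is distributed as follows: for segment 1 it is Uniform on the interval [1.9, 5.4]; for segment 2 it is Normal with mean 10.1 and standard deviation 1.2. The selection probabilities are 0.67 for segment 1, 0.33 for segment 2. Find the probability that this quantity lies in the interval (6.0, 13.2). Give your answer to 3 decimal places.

0.328

Conditional on each segment, P(6.0 < X < 13.2): 1: 0; 2: 0.99479.
By total probability, P(6.0 < X < 13.2) = 0.67·0 + 0.33·0.99479 = 0.328281.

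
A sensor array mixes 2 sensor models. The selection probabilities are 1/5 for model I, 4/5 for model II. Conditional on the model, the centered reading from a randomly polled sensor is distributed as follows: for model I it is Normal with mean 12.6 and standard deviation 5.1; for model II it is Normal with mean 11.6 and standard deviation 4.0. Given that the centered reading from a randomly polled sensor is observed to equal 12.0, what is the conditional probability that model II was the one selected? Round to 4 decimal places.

0.8363

Likelihoods f(12.0 | ·): I: 0.0776845; II: 0.0992381.
Posterior ∝ prior × likelihood. Numerator for II: 0.8·0.0992381 = 0.0793905.
Normalizing constant: 0.2·0.0776845 + 0.8·0.0992381 = 0.0949274.
P(II | observation) = 0.0793905 / 0.0949274 = 0.836329.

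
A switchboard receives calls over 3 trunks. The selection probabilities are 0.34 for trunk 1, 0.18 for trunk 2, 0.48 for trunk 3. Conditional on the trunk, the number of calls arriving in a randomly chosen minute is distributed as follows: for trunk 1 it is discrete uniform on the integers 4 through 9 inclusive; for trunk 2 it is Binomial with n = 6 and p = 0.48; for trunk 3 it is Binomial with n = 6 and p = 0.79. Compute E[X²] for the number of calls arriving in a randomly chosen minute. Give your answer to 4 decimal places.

For each component E[X²] = Var + (mean)², giving 1: 45.1667; 2: 9.792; 3: 23.463.
Overall E[X²] = 0.34·45.1667 + 0.18·9.792 + 0.48·23.463 = 28.3815.

28.3815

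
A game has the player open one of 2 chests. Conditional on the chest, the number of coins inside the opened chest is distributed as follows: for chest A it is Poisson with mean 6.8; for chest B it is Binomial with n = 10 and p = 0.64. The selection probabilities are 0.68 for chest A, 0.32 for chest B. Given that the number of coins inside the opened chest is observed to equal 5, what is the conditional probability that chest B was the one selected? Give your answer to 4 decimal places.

Likelihoods P(X=5 | ·): A: 0.134946; B: 0.163611.
Posterior ∝ prior × likelihood. Numerator for B: 0.32·0.163611 = 0.0523556.
Normalizing constant: 0.68·0.134946 + 0.32·0.163611 = 0.144119.
P(B | observation) = 0.0523556 / 0.144119 = 0.36328.

0.3633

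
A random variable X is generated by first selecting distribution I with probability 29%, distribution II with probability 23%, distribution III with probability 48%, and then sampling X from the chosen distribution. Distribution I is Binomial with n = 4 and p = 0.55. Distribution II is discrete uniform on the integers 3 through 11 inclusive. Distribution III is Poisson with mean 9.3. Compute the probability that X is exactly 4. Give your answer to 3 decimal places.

Conditional on each component, P(X = 4): I: 0.0915063; II: 0.111111; III: 0.0284959.
By total probability, P(X = 4) = 0.29·0.0915063 + 0.23·0.111111 + 0.48·0.0284959 = 0.0657704.

0.066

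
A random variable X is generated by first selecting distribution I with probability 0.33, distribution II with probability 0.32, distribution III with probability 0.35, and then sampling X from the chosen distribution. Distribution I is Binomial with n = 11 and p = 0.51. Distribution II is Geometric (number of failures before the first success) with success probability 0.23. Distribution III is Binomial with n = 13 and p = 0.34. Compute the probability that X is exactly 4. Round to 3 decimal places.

Conditional on each component, P(X = 4): I: 0.151414; II: 0.080852; III: 0.227048.
By total probability, P(X = 4) = 0.33·0.151414 + 0.32·0.080852 + 0.35·0.227048 = 0.155306.

0.155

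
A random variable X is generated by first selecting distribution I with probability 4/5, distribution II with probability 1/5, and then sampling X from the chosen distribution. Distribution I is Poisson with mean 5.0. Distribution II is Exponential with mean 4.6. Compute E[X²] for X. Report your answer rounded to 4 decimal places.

For each component E[X²] = Var + (mean)², giving I: 30; II: 42.32.
Overall E[X²] = 0.8·30 + 0.2·42.32 = 32.464.

32.4640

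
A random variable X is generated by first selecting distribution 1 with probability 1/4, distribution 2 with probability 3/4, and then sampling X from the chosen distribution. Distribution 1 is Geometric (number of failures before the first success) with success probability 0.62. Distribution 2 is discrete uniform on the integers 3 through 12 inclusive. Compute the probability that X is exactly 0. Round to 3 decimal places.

0.155

Conditional on each component, P(X = 0): 1: 0.62; 2: 0.
By total probability, P(X = 0) = 0.25·0.62 + 0.75·0 = 0.155.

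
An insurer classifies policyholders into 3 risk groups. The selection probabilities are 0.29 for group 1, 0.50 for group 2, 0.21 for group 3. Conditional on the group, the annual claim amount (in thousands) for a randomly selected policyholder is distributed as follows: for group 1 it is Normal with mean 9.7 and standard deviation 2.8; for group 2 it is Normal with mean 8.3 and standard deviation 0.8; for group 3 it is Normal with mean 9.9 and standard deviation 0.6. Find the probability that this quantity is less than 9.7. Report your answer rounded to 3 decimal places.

Conditional on each group, P(X < 9.7): 1: 0.5; 2: 0.959941; 3: 0.369441.
By total probability, P(X < 9.7) = 0.29·0.5 + 0.5·0.959941 + 0.21·0.369441 = 0.702553.

0.703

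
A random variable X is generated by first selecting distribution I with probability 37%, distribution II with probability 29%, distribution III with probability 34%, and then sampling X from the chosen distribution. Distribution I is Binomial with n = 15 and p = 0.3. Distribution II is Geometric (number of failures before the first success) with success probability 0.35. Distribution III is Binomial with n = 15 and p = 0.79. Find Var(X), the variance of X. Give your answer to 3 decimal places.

20.942

Per component, I: μ=4.5, E[X²]=23.4; II: μ=1.85714, E[X²]=8.7551; III: μ=11.85, E[X²]=142.911.
E[X] = 0.37·4.5 + 0.29·1.85714 + 0.34·11.85 = 6.23257.
E[X²] = 0.37·23.4 + 0.29·8.7551 + 0.34·142.911 = 59.7867.
Var(X) = E[X²] − (E[X])² = 59.7867 − 38.8449 = 20.9418.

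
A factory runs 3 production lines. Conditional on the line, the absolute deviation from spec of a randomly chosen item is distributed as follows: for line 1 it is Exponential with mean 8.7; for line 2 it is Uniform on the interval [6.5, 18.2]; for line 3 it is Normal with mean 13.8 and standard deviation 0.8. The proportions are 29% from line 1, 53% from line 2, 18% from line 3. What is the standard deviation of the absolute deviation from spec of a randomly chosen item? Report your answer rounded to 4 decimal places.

5.6318

Per component, 1: μ=8.7, E[X²]=151.38; 2: μ=12.35, E[X²]=163.93; 3: μ=13.8, E[X²]=191.08.
E[X] = 0.29·8.7 + 0.53·12.35 + 0.18·13.8 = 11.5525.
E[X²] = 0.29·151.38 + 0.53·163.93 + 0.18·191.08 = 165.177.
Var(X) = E[X²] − (E[X])² = 165.177 − 133.46 = 31.7172.
SD(X) = √31.7172 = 5.63181.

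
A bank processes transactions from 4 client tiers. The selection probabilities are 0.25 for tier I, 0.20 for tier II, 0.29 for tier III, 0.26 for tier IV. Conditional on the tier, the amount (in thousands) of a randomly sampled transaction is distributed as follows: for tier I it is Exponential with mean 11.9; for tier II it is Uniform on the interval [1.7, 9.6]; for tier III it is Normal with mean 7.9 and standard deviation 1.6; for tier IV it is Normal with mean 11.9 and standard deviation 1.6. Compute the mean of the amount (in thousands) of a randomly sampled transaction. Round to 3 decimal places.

9.490

Component means — I: 11.9; II: 5.65; III: 7.9; IV: 11.9.
E[X] = 0.25·11.9 + 0.2·5.65 + 0.29·7.9 + 0.26·11.9 = 9.49.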